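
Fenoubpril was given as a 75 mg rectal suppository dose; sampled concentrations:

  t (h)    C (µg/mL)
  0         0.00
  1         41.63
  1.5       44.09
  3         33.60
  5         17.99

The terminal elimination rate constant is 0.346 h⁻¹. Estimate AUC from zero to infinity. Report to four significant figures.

AUC = 204.1 µg/mL·h

Trapezoidal AUC_0→5:
  [0→1]: (0.00+41.63)/2 × 1 = 20.815
  [1→1.5]: (41.63+44.09)/2 × 0.5 = 21.43
  [1.5→3]: (44.09+33.60)/2 × 1.5 = 58.2675
  [3→5]: (33.60+17.99)/2 × 2 = 51.59
  Sum = 152.1025 µg/mL·h
Extrapolated tail: C_last / k_e = 17.99 / 0.346 = 51.994
AUC_0→∞ = 152.1025 + 51.994 = 204.0965 µg/mL·h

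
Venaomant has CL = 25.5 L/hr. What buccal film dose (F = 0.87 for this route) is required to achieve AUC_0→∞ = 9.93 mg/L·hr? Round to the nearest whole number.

Dose = 291 mg

Dose = CL × AUC_0→∞ / F
     = 25.5 × 9.93 / 0.87 = 291.052 mg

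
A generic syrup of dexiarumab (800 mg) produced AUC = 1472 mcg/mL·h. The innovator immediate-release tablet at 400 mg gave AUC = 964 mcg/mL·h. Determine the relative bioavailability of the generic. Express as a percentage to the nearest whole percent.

F_rel = 76%

F_rel = (AUC_test/D_test) / (AUC_ref/D_ref)
      = (1472/800) / (964/400)
      = 1.84 / 2.41 = 0.7635 = 76.35%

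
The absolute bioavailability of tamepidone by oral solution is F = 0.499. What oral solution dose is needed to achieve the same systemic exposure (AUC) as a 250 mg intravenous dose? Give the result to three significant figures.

D_oral = 501 mg

For equal systemic exposure: F × D_ev = D_iv
D_ev = D_iv / F = 250 / 0.499 = 501.002 mg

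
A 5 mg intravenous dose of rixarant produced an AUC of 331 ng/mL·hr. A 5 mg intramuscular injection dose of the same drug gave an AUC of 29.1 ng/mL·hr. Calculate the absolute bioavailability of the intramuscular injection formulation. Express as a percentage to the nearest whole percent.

F = (AUC_ev / D_ev) / (AUC_iv / D_iv)
  = (29.1/5) / (331/5)
  = 5.82 / 66.2 = 0.0879
  = 8.79%

F = 9%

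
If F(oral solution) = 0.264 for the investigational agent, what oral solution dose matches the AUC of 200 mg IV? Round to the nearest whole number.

For equal systemic exposure: F × D_ev = D_iv
D_ev = D_iv / F = 200 / 0.264 = 757.576 mg

D_oral = 758 mg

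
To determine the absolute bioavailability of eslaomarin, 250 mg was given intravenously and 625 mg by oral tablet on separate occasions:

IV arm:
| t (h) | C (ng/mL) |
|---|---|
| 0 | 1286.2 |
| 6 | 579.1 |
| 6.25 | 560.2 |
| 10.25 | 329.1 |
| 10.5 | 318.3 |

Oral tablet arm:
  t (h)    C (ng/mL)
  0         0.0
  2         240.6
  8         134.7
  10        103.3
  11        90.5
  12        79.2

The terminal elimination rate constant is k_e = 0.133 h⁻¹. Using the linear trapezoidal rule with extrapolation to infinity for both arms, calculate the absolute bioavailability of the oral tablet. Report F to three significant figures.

F = 0.0954

Trapezoidal AUC_0→10.5 (IV):
  [0→6]: (1286.2+579.1)/2 × 6 = 5595.9
  [6→6.25]: (579.1+560.2)/2 × 0.25 = 142.4125
  [6.25→10.25]: (560.2+329.1)/2 × 4 = 1778.6
  [10.25→10.5]: (329.1+318.3)/2 × 0.25 = 80.925
  Sum = 7597.8375 ng/mL·h
IV tail: 318.3/0.133 = 2393.233; AUC_iv,0→∞ = 7597.8375 + 2393.233 = 9991.0705 ng/mL·h
Trapezoidal AUC_0→12 (oral tablet):
  [0→2]: (0.0+240.6)/2 × 2 = 240.6
  [2→8]: (240.6+134.7)/2 × 6 = 1125.9
  [8→10]: (134.7+103.3)/2 × 2 = 238.0
  [10→11]: (103.3+90.5)/2 × 1 = 96.9
  [11→12]: (90.5+79.2)/2 × 1 = 84.85
  Sum = 1786.25 ng/mL·h
oral tablet tail: 79.2/0.133 = 595.489; AUC_ev,0→∞ = 1786.25 + 595.489 = 2381.739 ng/mL·h
F = (AUC_ev/D_ev)/(AUC_iv/D_iv) = (2381.739/625)/(9991.0705/250) = 3.8107824/39.964282 = 0.0954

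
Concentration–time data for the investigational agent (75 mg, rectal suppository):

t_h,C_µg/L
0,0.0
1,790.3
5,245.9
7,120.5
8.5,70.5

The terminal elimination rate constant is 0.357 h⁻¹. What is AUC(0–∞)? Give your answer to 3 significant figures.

AUC = 3170 µg/L·h

Trapezoidal AUC_0→8.5:
  [0→1]: (0.0+790.3)/2 × 1 = 395.15
  [1→5]: (790.3+245.9)/2 × 4 = 2072.4
  [5→7]: (245.9+120.5)/2 × 2 = 366.4
  [7→8.5]: (120.5+70.5)/2 × 1.5 = 143.25
  Sum = 2977.2 µg/L·h
Extrapolated tail: C_last / k_e = 70.5 / 0.357 = 197.479
AUC_0→∞ = 2977.2 + 197.479 = 3174.679 µg/L·h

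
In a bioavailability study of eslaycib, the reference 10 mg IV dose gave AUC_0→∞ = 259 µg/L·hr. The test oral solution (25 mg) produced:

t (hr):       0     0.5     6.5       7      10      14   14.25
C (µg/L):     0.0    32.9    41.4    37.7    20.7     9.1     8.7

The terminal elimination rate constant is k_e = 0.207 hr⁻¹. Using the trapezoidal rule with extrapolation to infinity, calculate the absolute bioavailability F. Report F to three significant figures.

Trapezoidal AUC_0→14.25 (oral solution):
  [0→0.5]: (0.0+32.9)/2 × 0.5 = 8.225
  [0.5→6.5]: (32.9+41.4)/2 × 6 = 222.9
  [6.5→7]: (41.4+37.7)/2 × 0.5 = 19.775
  [7→10]: (37.7+20.7)/2 × 3 = 87.6
  [10→14]: (20.7+9.1)/2 × 4 = 59.6
  [14→14.25]: (9.1+8.7)/2 × 0.25 = 2.225
  Sum = 400.325 µg/L·hr
Tail: C_last/k_e = 8.7/0.207 = 42.029
AUC_0→∞ (oral solution) = 400.325 + 42.029 = 442.354 µg/L·hr
F = (AUC_ev/D_ev)/(AUC_iv/D_iv) = (442.354/25)/(259/10) = 17.69416/25.9 = 0.6832

F = 0.683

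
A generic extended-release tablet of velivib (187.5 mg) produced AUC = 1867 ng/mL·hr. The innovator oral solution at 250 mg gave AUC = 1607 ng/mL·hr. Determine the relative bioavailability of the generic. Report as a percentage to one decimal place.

F_rel = (AUC_test/D_test) / (AUC_ref/D_ref)
      = (1867/187.5) / (1607/250)
      = 9.95733 / 6.428 = 1.5491 = 154.91%

F_rel = 154.9%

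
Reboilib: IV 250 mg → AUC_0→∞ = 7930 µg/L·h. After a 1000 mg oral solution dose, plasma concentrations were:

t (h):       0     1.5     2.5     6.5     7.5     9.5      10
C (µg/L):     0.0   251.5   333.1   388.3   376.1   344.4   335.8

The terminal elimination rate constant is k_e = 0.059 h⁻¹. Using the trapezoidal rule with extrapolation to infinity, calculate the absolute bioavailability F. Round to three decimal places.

F = 0.280

Trapezoidal AUC_0→10 (oral solution):
  [0→1.5]: (0.0+251.5)/2 × 1.5 = 188.625
  [1.5→2.5]: (251.5+333.1)/2 × 1 = 292.3
  [2.5→6.5]: (333.1+388.3)/2 × 4 = 1442.8
  [6.5→7.5]: (388.3+376.1)/2 × 1 = 382.2
  [7.5→9.5]: (376.1+344.4)/2 × 2 = 720.5
  [9.5→10]: (344.4+335.8)/2 × 0.5 = 170.05
  Sum = 3196.475 µg/L·h
Tail: C_last/k_e = 335.8/0.059 = 5691.525
AUC_0→∞ (oral solution) = 3196.475 + 5691.525 = 8888.0 µg/L·h
F = (AUC_ev/D_ev)/(AUC_iv/D_iv) = (8888.0/1000)/(7930/250) = 8.888/31.72 = 0.2802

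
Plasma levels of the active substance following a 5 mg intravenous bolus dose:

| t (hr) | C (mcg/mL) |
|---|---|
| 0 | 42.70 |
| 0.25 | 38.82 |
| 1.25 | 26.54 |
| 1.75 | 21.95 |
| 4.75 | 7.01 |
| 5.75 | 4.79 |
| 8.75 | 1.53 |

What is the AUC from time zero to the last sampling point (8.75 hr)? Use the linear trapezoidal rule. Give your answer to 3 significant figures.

Trapezoidal AUC_0→8.75:
  [0→0.25]: (42.70+38.82)/2 × 0.25 = 10.19
  [0.25→1.25]: (38.82+26.54)/2 × 1 = 32.68
  [1.25→1.75]: (26.54+21.95)/2 × 0.5 = 12.1225
  [1.75→4.75]: (21.95+7.01)/2 × 3 = 43.44
  [4.75→5.75]: (7.01+4.79)/2 × 1 = 5.9
  [5.75→8.75]: (4.79+1.53)/2 × 3 = 9.48
  Sum = 113.8125 mcg/mL·hr

AUC = 114 mcg/mL·hr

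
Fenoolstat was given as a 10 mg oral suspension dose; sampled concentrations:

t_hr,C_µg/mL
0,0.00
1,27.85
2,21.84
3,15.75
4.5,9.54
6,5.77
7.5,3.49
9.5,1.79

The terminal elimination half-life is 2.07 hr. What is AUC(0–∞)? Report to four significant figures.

AUC = 105.6 µg/mL·hr

Trapezoidal AUC_0→9.5:
  [0→1]: (0.00+27.85)/2 × 1 = 13.925
  [1→2]: (27.85+21.84)/2 × 1 = 24.845
  [2→3]: (21.84+15.75)/2 × 1 = 18.795
  [3→4.5]: (15.75+9.54)/2 × 1.5 = 18.9675
  [4.5→6]: (9.54+5.77)/2 × 1.5 = 11.4825
  [6→7.5]: (5.77+3.49)/2 × 1.5 = 6.945
  [7.5→9.5]: (3.49+1.79)/2 × 2 = 5.28
  Sum = 100.24 µg/mL·hr
k_e = ln2 / t½ = 0.693147 / 2.07 = 0.3349 hr^-1
Extrapolated tail: C_last / k_e = 1.79 / 0.3349 = 5.345
AUC_0→∞ = 100.24 + 5.345 = 105.585 µg/mL·hr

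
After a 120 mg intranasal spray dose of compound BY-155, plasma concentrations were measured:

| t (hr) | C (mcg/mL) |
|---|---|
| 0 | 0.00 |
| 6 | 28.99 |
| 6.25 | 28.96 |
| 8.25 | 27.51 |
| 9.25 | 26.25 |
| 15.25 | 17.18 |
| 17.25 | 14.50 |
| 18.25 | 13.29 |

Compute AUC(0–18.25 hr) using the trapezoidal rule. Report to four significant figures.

AUC = 353.4 mcg/mL·hr

Trapezoidal AUC_0→18.25:
  [0→6]: (0.00+28.99)/2 × 6 = 86.97
  [6→6.25]: (28.99+28.96)/2 × 0.25 = 7.24375
  [6.25→8.25]: (28.96+27.51)/2 × 2 = 56.47
  [8.25→9.25]: (27.51+26.25)/2 × 1 = 26.88
  [9.25→15.25]: (26.25+17.18)/2 × 6 = 130.29
  [15.25→17.25]: (17.18+14.50)/2 × 2 = 31.68
  [17.25→18.25]: (14.50+13.29)/2 × 1 = 13.895
  Sum = 353.42875 mcg/mL·hr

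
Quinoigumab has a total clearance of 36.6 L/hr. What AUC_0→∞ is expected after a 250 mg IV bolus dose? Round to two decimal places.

AUC_0→∞ = Dose_iv / CL
        = 250 / 36.6 = 6.8306 mg/L·hr

AUC = 6.83 mg/L·hr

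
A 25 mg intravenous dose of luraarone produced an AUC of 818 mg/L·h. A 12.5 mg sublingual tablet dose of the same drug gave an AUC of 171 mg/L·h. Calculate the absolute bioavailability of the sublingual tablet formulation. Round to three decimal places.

F = (AUC_ev / D_ev) / (AUC_iv / D_iv)
  = (171/12.5) / (818/25)
  = 13.68 / 32.72 = 0.4181

F = 0.418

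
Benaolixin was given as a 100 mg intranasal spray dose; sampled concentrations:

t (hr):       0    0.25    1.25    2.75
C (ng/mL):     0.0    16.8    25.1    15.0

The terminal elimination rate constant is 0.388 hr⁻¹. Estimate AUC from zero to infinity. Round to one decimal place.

Trapezoidal AUC_0→2.75:
  [0→0.25]: (0.0+16.8)/2 × 0.25 = 2.1
  [0.25→1.25]: (16.8+25.1)/2 × 1 = 20.95
  [1.25→2.75]: (25.1+15.0)/2 × 1.5 = 30.075
  Sum = 53.125 ng/mL·hr
Extrapolated tail: C_last / k_e = 15.0 / 0.388 = 38.660
AUC_0→∞ = 53.125 + 38.660 = 91.785 ng/mL·hr

AUC = 91.8 ng/mL·hr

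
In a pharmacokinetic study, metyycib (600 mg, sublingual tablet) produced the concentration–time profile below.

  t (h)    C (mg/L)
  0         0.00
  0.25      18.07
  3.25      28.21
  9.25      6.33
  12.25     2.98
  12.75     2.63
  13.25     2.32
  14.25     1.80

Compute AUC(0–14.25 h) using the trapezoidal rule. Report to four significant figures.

AUC = 194.0 mg/L·h

Trapezoidal AUC_0→14.25:
  [0→0.25]: (0.00+18.07)/2 × 0.25 = 2.25875
  [0.25→3.25]: (18.07+28.21)/2 × 3 = 69.42
  [3.25→9.25]: (28.21+6.33)/2 × 6 = 103.62
  [9.25→12.25]: (6.33+2.98)/2 × 3 = 13.965
  [12.25→12.75]: (2.98+2.63)/2 × 0.5 = 1.4025
  [12.75→13.25]: (2.63+2.32)/2 × 0.5 = 1.2375
  [13.25→14.25]: (2.32+1.80)/2 × 1 = 2.06
  Sum = 193.96375 mg/L·h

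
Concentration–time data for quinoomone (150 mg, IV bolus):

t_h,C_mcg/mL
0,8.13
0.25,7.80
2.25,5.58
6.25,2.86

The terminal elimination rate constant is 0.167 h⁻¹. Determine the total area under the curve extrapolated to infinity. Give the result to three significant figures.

AUC = 49.4 mcg/mL·h

Trapezoidal AUC_0→6.25:
  [0→0.25]: (8.13+7.80)/2 × 0.25 = 1.99125
  [0.25→2.25]: (7.80+5.58)/2 × 2 = 13.38
  [2.25→6.25]: (5.58+2.86)/2 × 4 = 16.88
  Sum = 32.25125 mcg/mL·h
Extrapolated tail: C_last / k_e = 2.86 / 0.167 = 17.126
AUC_0→∞ = 32.25125 + 17.126 = 49.37725 mcg/mL·h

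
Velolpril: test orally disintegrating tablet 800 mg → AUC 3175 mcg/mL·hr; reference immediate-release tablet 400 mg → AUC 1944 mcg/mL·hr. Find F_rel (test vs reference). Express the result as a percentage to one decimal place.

F_rel = 81.7%

F_rel = (AUC_test/D_test) / (AUC_ref/D_ref)
      = (3175/800) / (1944/400)
      = 3.96875 / 4.86 = 0.8166 = 81.66%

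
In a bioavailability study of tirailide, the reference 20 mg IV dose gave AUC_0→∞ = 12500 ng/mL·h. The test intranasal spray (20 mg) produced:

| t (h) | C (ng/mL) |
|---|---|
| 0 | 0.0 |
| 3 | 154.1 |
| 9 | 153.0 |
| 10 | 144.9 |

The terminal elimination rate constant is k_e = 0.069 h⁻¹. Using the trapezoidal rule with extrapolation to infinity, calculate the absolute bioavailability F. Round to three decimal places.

F = 0.272

Trapezoidal AUC_0→10 (intranasal spray):
  [0→3]: (0.0+154.1)/2 × 3 = 231.15
  [3→9]: (154.1+153.0)/2 × 6 = 921.3
  [9→10]: (153.0+144.9)/2 × 1 = 148.95
  Sum = 1301.4 ng/mL·h
Tail: C_last/k_e = 144.9/0.069 = 2100.000
AUC_0→∞ (intranasal spray) = 1301.4 + 2100.000 = 3401.4 ng/mL·h
F = (AUC_ev/D_ev)/(AUC_iv/D_iv) = (3401.4/20)/(12500/20) = 170.07/625 = 0.2721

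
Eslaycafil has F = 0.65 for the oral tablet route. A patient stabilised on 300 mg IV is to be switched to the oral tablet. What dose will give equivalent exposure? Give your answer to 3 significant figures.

D_oral = 462 mg

For equal systemic exposure: F × D_ev = D_iv
D_ev = D_iv / F = 300 / 0.65 = 461.538 mg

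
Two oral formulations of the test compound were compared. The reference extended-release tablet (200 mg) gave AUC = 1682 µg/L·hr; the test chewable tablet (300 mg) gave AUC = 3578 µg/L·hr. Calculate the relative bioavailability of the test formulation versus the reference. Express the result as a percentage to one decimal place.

F_rel = (AUC_test/D_test) / (AUC_ref/D_ref)
      = (3578/300) / (1682/200)
      = 11.9267 / 8.41 = 1.4182 = 141.82%

F_rel = 141.8%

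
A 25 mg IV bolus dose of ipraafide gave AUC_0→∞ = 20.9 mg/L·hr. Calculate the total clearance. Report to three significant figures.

CL = 1.20 L/hr

CL = Dose_iv / AUC_0→∞
   = 25 / 20.9 = 1.19617 L/hr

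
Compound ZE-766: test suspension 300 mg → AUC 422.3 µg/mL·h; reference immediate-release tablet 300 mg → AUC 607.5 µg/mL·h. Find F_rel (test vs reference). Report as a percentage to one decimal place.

F_rel = 69.5%

F_rel = (AUC_test/D_test) / (AUC_ref/D_ref)
      = (422.3/300) / (607.5/300)
      = 1.40767 / 2.025 = 0.6951 = 69.51%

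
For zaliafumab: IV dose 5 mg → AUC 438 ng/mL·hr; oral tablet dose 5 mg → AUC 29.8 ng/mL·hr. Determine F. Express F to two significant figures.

F = (AUC_ev / D_ev) / (AUC_iv / D_iv)
  = (29.8/5) / (438/5)
  = 5.96 / 87.6 = 0.0680

F = 0.068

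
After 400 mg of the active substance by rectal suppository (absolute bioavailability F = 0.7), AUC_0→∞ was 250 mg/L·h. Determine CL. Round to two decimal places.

CL = 1.12 L/h

CL = F × Dose / AUC_0→∞
   = 0.7 × 400 / 250 = 1.12 L/h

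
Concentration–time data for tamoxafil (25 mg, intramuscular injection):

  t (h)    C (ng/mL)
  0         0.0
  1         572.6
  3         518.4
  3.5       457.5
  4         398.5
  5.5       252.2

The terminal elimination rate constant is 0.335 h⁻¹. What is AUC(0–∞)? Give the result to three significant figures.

Trapezoidal AUC_0→5.5:
  [0→1]: (0.0+572.6)/2 × 1 = 286.3
  [1→3]: (572.6+518.4)/2 × 2 = 1091.0
  [3→3.5]: (518.4+457.5)/2 × 0.5 = 243.975
  [3.5→4]: (457.5+398.5)/2 × 0.5 = 214.0
  [4→5.5]: (398.5+252.2)/2 × 1.5 = 488.025
  Sum = 2323.3 ng/mL·h
Extrapolated tail: C_last / k_e = 252.2 / 0.335 = 752.836
AUC_0→∞ = 2323.3 + 752.836 = 3076.136 ng/mL·h

AUC = 3080 ng/mL·h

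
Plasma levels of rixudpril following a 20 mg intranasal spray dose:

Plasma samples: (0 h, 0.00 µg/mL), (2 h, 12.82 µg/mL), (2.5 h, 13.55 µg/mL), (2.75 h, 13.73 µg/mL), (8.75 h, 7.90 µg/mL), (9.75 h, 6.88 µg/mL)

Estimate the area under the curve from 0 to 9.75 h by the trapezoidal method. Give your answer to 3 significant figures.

Trapezoidal AUC_0→9.75:
  [0→2]: (0.00+12.82)/2 × 2 = 12.82
  [2→2.5]: (12.82+13.55)/2 × 0.5 = 6.5925
  [2.5→2.75]: (13.55+13.73)/2 × 0.25 = 3.41
  [2.75→8.75]: (13.73+7.90)/2 × 6 = 64.89
  [8.75→9.75]: (7.90+6.88)/2 × 1 = 7.39
  Sum = 95.1025 µg/mL·h

AUC = 95.1 µg/mL·h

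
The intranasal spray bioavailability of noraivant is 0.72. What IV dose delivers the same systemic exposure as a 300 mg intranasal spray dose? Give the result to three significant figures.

D_iv = 216 mg

Systemic exposure from an extravascular dose = F × D_ev, so the equivalent IV dose is F × D_ev.
D_iv = F × D_ev = 0.72 × 300 = 216 mg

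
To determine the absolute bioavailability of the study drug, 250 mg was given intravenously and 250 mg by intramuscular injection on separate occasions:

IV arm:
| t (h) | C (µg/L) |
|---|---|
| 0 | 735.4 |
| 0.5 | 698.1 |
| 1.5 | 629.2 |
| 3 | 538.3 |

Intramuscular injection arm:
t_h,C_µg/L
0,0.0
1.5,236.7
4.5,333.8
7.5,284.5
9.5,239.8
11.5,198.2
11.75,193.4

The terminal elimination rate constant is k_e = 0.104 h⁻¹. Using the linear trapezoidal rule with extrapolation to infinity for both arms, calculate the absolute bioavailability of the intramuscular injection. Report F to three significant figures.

Trapezoidal AUC_0→3 (IV):
  [0→0.5]: (735.4+698.1)/2 × 0.5 = 358.375
  [0.5→1.5]: (698.1+629.2)/2 × 1 = 663.65
  [1.5→3]: (629.2+538.3)/2 × 1.5 = 875.625
  Sum = 1897.65 µg/L·h
IV tail: 538.3/0.104 = 5175.962; AUC_iv,0→∞ = 1897.65 + 5175.962 = 7073.612 µg/L·h
Trapezoidal AUC_0→11.75 (intramuscular injection):
  [0→1.5]: (0.0+236.7)/2 × 1.5 = 177.525
  [1.5→4.5]: (236.7+333.8)/2 × 3 = 855.75
  [4.5→7.5]: (333.8+284.5)/2 × 3 = 927.45
  [7.5→9.5]: (284.5+239.8)/2 × 2 = 524.3
  [9.5→11.5]: (239.8+198.2)/2 × 2 = 438.0
  [11.5→11.75]: (198.2+193.4)/2 × 0.25 = 48.95
  Sum = 2971.975 µg/L·h
intramuscular injection tail: 193.4/0.104 = 1859.615; AUC_ev,0→∞ = 2971.975 + 1859.615 = 4831.59 µg/L·h
F = (AUC_ev/D_ev)/(AUC_iv/D_iv) = (4831.59/250)/(7073.612/250) = 19.32636/28.294448 = 0.6830

F = 0.683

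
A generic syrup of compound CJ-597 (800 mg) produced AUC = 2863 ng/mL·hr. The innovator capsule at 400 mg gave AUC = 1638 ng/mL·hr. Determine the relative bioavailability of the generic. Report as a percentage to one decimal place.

F_rel = 87.4%

F_rel = (AUC_test/D_test) / (AUC_ref/D_ref)
      = (2863/800) / (1638/400)
      = 3.57875 / 4.095 = 0.8739 = 87.39%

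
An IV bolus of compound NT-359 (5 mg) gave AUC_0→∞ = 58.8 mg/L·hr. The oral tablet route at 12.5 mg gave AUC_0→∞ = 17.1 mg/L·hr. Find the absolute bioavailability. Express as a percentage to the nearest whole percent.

F = (AUC_ev / D_ev) / (AUC_iv / D_iv)
  = (17.1/12.5) / (58.8/5)
  = 1.368 / 11.76 = 0.1163
  = 11.63%

F = 12%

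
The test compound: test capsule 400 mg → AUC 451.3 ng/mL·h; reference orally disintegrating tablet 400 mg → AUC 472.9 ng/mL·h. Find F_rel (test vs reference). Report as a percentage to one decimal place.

F_rel = 95.4%

F_rel = (AUC_test/D_test) / (AUC_ref/D_ref)
      = (451.3/400) / (472.9/400)
      = 1.12825 / 1.18225 = 0.9543 = 95.43%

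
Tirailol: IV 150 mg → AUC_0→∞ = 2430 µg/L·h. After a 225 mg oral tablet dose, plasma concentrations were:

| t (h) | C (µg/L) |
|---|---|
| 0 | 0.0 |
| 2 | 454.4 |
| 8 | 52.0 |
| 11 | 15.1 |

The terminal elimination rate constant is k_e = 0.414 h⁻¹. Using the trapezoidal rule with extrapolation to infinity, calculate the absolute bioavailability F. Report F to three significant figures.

F = 0.579

Trapezoidal AUC_0→11 (oral tablet):
  [0→2]: (0.0+454.4)/2 × 2 = 454.4
  [2→8]: (454.4+52.0)/2 × 6 = 1519.2
  [8→11]: (52.0+15.1)/2 × 3 = 100.65
  Sum = 2074.25 µg/L·h
Tail: C_last/k_e = 15.1/0.414 = 36.473
AUC_0→∞ (oral tablet) = 2074.25 + 36.473 = 2110.723 µg/L·h
F = (AUC_ev/D_ev)/(AUC_iv/D_iv) = (2110.723/225)/(2430/150) = 9.38099/16.2 = 0.5791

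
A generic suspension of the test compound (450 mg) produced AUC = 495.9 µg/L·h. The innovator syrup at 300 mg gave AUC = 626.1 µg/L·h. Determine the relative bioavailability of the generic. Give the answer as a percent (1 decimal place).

F_rel = (AUC_test/D_test) / (AUC_ref/D_ref)
      = (495.9/450) / (626.1/300)
      = 1.102 / 2.087 = 0.5280 = 52.80%

F_rel = 52.8%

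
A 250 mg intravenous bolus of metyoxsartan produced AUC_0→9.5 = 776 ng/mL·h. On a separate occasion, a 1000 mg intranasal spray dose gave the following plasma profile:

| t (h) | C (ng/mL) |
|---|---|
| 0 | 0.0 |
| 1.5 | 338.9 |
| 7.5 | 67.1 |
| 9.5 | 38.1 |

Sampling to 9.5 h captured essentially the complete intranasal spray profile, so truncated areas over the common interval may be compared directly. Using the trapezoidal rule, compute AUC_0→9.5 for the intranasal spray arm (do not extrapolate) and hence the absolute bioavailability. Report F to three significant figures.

F = 0.508

Trapezoidal AUC_0→9.5 (intranasal spray):
  [0→1.5]: (0.0+338.9)/2 × 1.5 = 254.175
  [1.5→7.5]: (338.9+67.1)/2 × 6 = 1218.0
  [7.5→9.5]: (67.1+38.1)/2 × 2 = 105.2
  Sum = 1577.375 ng/mL·h
F = (AUC_ev/D_ev)/(AUC_iv/D_iv) = (1577.375/1000)/(776/250) = 1.577375/3.104 = 0.5082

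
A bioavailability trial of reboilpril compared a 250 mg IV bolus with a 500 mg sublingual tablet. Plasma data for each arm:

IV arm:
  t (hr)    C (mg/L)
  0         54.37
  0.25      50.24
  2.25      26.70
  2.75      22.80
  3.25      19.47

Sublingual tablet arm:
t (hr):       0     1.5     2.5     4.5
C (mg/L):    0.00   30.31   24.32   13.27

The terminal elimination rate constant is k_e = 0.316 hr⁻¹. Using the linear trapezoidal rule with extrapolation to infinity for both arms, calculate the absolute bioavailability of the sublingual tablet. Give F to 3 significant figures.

F = 0.371

Trapezoidal AUC_0→3.25 (IV):
  [0→0.25]: (54.37+50.24)/2 × 0.25 = 13.07625
  [0.25→2.25]: (50.24+26.70)/2 × 2 = 76.94
  [2.25→2.75]: (26.70+22.80)/2 × 0.5 = 12.375
  [2.75→3.25]: (22.80+19.47)/2 × 0.5 = 10.5675
  Sum = 112.95875 mg/L·hr
IV tail: 19.47/0.316 = 61.614; AUC_iv,0→∞ = 112.95875 + 61.614 = 174.57275 mg/L·hr
Trapezoidal AUC_0→4.5 (sublingual tablet):
  [0→1.5]: (0.00+30.31)/2 × 1.5 = 22.7325
  [1.5→2.5]: (30.31+24.32)/2 × 1 = 27.315
  [2.5→4.5]: (24.32+13.27)/2 × 2 = 37.59
  Sum = 87.6375 mg/L·hr
sublingual tablet tail: 13.27/0.316 = 41.994; AUC_ev,0→∞ = 87.6375 + 41.994 = 129.6315 mg/L·hr
F = (AUC_ev/D_ev)/(AUC_iv/D_iv) = (129.6315/500)/(174.57275/250) = 0.259263/0.698291 = 0.3713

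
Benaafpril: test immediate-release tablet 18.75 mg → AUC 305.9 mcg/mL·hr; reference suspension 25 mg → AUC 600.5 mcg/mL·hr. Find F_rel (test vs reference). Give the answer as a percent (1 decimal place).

F_rel = 67.9%

F_rel = (AUC_test/D_test) / (AUC_ref/D_ref)
      = (305.9/18.75) / (600.5/25)
      = 16.3147 / 24.02 = 0.6792 = 67.92%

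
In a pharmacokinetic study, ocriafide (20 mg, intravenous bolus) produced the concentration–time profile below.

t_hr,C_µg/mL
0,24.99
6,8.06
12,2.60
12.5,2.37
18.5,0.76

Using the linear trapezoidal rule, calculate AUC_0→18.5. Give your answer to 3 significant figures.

Trapezoidal AUC_0→18.5:
  [0→6]: (24.99+8.06)/2 × 6 = 99.15
  [6→12]: (8.06+2.60)/2 × 6 = 31.98
  [12→12.5]: (2.60+2.37)/2 × 0.5 = 1.2425
  [12.5→18.5]: (2.37+0.76)/2 × 6 = 9.39
  Sum = 141.7625 µg/mL·hr

AUC = 142 µg/mL·hr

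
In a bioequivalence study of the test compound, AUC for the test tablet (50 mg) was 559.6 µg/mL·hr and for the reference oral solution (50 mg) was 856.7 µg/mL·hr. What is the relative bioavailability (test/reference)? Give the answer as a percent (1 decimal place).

F_rel = 65.3%

F_rel = (AUC_test/D_test) / (AUC_ref/D_ref)
      = (559.6/50) / (856.7/50)
      = 11.192 / 17.134 = 0.6532 = 65.32%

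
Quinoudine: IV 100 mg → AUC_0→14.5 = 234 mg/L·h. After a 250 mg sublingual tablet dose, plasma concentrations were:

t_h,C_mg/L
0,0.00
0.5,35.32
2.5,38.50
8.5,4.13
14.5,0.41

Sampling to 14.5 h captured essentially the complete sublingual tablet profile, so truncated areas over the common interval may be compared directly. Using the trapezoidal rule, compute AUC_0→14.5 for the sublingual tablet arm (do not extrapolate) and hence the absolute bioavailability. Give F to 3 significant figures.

F = 0.383

Trapezoidal AUC_0→14.5 (sublingual tablet):
  [0→0.5]: (0.00+35.32)/2 × 0.5 = 8.83
  [0.5→2.5]: (35.32+38.50)/2 × 2 = 73.82
  [2.5→8.5]: (38.50+4.13)/2 × 6 = 127.89
  [8.5→14.5]: (4.13+0.41)/2 × 6 = 13.62
  Sum = 224.16 mg/L·h
F = (AUC_ev/D_ev)/(AUC_iv/D_iv) = (224.16/250)/(234/100) = 0.89664/2.34 = 0.3832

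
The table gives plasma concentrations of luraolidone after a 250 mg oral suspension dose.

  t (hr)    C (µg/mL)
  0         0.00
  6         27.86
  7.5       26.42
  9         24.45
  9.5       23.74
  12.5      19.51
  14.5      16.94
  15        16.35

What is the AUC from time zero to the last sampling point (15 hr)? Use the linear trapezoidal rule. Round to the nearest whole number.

Trapezoidal AUC_0→15:
  [0→6]: (0.00+27.86)/2 × 6 = 83.58
  [6→7.5]: (27.86+26.42)/2 × 1.5 = 40.71
  [7.5→9]: (26.42+24.45)/2 × 1.5 = 38.1525
  [9→9.5]: (24.45+23.74)/2 × 0.5 = 12.0475
  [9.5→12.5]: (23.74+19.51)/2 × 3 = 64.875
  [12.5→14.5]: (19.51+16.94)/2 × 2 = 36.45
  [14.5→15]: (16.94+16.35)/2 × 0.5 = 8.3225
  Sum = 284.1375 µg/mL·hr

AUC = 284 µg/mL·hr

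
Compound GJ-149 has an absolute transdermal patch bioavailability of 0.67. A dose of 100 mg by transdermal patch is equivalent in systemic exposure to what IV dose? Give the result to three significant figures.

Systemic exposure from an extravascular dose = F × D_ev, so the equivalent IV dose is F × D_ev.
D_iv = F × D_ev = 0.67 × 100 = 67 mg

D_iv = 67.0 mg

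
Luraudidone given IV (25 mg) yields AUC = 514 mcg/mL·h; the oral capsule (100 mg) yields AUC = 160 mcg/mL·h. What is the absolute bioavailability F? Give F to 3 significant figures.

F = 0.0778

F = (AUC_ev / D_ev) / (AUC_iv / D_iv)
  = (160/100) / (514/25)
  = 1.6 / 20.56 = 0.0778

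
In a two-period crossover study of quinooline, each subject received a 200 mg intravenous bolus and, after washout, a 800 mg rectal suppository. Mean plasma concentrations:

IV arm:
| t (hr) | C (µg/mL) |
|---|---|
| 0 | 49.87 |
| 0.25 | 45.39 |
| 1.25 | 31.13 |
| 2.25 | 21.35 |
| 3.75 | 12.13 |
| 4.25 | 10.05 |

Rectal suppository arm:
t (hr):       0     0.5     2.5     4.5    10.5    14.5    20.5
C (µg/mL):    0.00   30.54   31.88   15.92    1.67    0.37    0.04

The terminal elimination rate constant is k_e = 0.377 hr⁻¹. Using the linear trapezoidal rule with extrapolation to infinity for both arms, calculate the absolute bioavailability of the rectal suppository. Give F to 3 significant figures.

F = 0.329

Trapezoidal AUC_0→4.25 (IV):
  [0→0.25]: (49.87+45.39)/2 × 0.25 = 11.9075
  [0.25→1.25]: (45.39+31.13)/2 × 1 = 38.26
  [1.25→2.25]: (31.13+21.35)/2 × 1 = 26.24
  [2.25→3.75]: (21.35+12.13)/2 × 1.5 = 25.11
  [3.75→4.25]: (12.13+10.05)/2 × 0.5 = 5.545
  Sum = 107.0625 µg/mL·hr
IV tail: 10.05/0.377 = 26.658; AUC_iv,0→∞ = 107.0625 + 26.658 = 133.7205 µg/mL·hr
Trapezoidal AUC_0→20.5 (rectal suppository):
  [0→0.5]: (0.00+30.54)/2 × 0.5 = 7.635
  [0.5→2.5]: (30.54+31.88)/2 × 2 = 62.42
  [2.5→4.5]: (31.88+15.92)/2 × 2 = 47.8
  [4.5→10.5]: (15.92+1.67)/2 × 6 = 52.77
  [10.5→14.5]: (1.67+0.37)/2 × 4 = 4.08
  [14.5→20.5]: (0.37+0.04)/2 × 6 = 1.23
  Sum = 175.935 µg/mL·hr
rectal suppository tail: 0.04/0.377 = 0.106; AUC_ev,0→∞ = 175.935 + 0.106 = 176.041 µg/mL·hr
F = (AUC_ev/D_ev)/(AUC_iv/D_iv) = (176.041/800)/(133.7205/200) = 0.22005125/0.6686025 = 0.3291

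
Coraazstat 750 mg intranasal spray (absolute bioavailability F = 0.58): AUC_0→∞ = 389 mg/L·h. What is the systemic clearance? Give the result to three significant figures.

CL = F × Dose / AUC_0→∞
   = 0.58 × 750 / 389 = 1.11825 L/h

CL = 1.12 L/h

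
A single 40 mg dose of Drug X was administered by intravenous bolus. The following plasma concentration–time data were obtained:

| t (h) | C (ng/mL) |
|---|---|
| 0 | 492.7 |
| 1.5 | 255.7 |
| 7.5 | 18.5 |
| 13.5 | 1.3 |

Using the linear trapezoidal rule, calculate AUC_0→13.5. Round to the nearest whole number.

AUC = 1443 ng/mL·h

Trapezoidal AUC_0→13.5:
  [0→1.5]: (492.7+255.7)/2 × 1.5 = 561.3
  [1.5→7.5]: (255.7+18.5)/2 × 6 = 822.6
  [7.5→13.5]: (18.5+1.3)/2 × 6 = 59.4
  Sum = 1443.3 ng/mL·h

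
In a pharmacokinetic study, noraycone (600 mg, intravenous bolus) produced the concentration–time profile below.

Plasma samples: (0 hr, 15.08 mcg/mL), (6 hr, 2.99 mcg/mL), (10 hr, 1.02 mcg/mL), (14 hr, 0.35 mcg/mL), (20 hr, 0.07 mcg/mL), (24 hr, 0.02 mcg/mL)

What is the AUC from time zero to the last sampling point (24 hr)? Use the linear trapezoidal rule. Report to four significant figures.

AUC = 66.41 mcg/mL·hr

Trapezoidal AUC_0→24:
  [0→6]: (15.08+2.99)/2 × 6 = 54.21
  [6→10]: (2.99+1.02)/2 × 4 = 8.02
  [10→14]: (1.02+0.35)/2 × 4 = 2.74
  [14→20]: (0.35+0.07)/2 × 6 = 1.26
  [20→24]: (0.07+0.02)/2 × 4 = 0.18
  Sum = 66.41 mcg/mL·hr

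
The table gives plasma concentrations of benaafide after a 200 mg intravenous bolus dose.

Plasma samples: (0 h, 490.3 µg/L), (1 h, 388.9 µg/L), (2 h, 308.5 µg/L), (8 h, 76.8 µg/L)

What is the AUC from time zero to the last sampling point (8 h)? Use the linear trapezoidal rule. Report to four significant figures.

AUC = 1944 µg/L·h

Trapezoidal AUC_0→8:
  [0→1]: (490.3+388.9)/2 × 1 = 439.6
  [1→2]: (388.9+308.5)/2 × 1 = 348.7
  [2→8]: (308.5+76.8)/2 × 6 = 1155.9
  Sum = 1944.2 µg/L·h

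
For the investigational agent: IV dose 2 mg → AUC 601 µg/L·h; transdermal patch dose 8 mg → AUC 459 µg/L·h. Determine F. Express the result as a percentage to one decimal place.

F = 19.1%

F = (AUC_ev / D_ev) / (AUC_iv / D_iv)
  = (459/8) / (601/2)
  = 57.375 / 300.5 = 0.1909
  = 19.09%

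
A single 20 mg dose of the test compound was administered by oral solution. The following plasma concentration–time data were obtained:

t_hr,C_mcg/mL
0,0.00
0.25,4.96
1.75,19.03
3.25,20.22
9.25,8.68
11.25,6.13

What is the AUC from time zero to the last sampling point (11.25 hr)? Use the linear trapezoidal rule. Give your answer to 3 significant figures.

Trapezoidal AUC_0→11.25:
  [0→0.25]: (0.00+4.96)/2 × 0.25 = 0.62
  [0.25→1.75]: (4.96+19.03)/2 × 1.5 = 17.9925
  [1.75→3.25]: (19.03+20.22)/2 × 1.5 = 29.4375
  [3.25→9.25]: (20.22+8.68)/2 × 6 = 86.7
  [9.25→11.25]: (8.68+6.13)/2 × 2 = 14.81
  Sum = 149.56 mcg/mL·hr

AUC = 150 mcg/mL·hr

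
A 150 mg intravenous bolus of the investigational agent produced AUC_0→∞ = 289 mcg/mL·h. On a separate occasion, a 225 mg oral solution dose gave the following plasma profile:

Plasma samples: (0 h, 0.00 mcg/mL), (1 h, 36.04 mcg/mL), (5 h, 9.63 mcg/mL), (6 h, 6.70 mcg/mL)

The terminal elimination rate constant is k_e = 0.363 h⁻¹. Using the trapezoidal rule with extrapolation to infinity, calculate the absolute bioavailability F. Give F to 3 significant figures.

F = 0.314

Trapezoidal AUC_0→6 (oral solution):
  [0→1]: (0.00+36.04)/2 × 1 = 18.02
  [1→5]: (36.04+9.63)/2 × 4 = 91.34
  [5→6]: (9.63+6.70)/2 × 1 = 8.165
  Sum = 117.525 mcg/mL·h
Tail: C_last/k_e = 6.70/0.363 = 18.457
AUC_0→∞ (oral solution) = 117.525 + 18.457 = 135.982 mcg/mL·h
F = (AUC_ev/D_ev)/(AUC_iv/D_iv) = (135.982/225)/(289/150) = 0.604364/1.92667 = 0.3137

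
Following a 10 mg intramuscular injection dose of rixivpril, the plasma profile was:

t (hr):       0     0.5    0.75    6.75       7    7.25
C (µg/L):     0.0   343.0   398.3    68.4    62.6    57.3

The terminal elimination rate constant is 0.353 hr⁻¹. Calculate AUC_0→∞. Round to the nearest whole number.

Trapezoidal AUC_0→7.25:
  [0→0.5]: (0.0+343.0)/2 × 0.5 = 85.75
  [0.5→0.75]: (343.0+398.3)/2 × 0.25 = 92.6625
  [0.75→6.75]: (398.3+68.4)/2 × 6 = 1400.1
  [6.75→7]: (68.4+62.6)/2 × 0.25 = 16.375
  [7→7.25]: (62.6+57.3)/2 × 0.25 = 14.9875
  Sum = 1609.875 µg/L·hr
Extrapolated tail: C_last / k_e = 57.3 / 0.353 = 162.323
AUC_0→∞ = 1609.875 + 162.323 = 1772.198 µg/L·hr

AUC = 1772 µg/L·hr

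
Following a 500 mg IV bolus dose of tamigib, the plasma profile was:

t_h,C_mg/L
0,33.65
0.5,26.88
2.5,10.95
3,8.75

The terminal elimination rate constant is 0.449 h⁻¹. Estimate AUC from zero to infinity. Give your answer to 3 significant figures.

AUC = 77.4 mg/L·h

Trapezoidal AUC_0→3:
  [0→0.5]: (33.65+26.88)/2 × 0.5 = 15.1325
  [0.5→2.5]: (26.88+10.95)/2 × 2 = 37.83
  [2.5→3]: (10.95+8.75)/2 × 0.5 = 4.925
  Sum = 57.8875 mg/L·h
Extrapolated tail: C_last / k_e = 8.75 / 0.449 = 19.488
AUC_0→∞ = 57.8875 + 19.488 = 77.3755 mg/L·h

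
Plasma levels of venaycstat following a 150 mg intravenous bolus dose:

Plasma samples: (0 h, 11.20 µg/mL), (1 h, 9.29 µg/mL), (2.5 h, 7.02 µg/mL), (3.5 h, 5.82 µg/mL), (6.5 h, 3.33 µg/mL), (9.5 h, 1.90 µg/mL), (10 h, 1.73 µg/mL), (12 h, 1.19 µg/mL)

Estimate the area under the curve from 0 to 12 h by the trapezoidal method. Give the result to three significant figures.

Trapezoidal AUC_0→12:
  [0→1]: (11.20+9.29)/2 × 1 = 10.245
  [1→2.5]: (9.29+7.02)/2 × 1.5 = 12.2325
  [2.5→3.5]: (7.02+5.82)/2 × 1 = 6.42
  [3.5→6.5]: (5.82+3.33)/2 × 3 = 13.725
  [6.5→9.5]: (3.33+1.90)/2 × 3 = 7.845
  [9.5→10]: (1.90+1.73)/2 × 0.5 = 0.9075
  [10→12]: (1.73+1.19)/2 × 2 = 2.92
  Sum = 54.295 µg/mL·h

AUC = 54.3 µg/mL·h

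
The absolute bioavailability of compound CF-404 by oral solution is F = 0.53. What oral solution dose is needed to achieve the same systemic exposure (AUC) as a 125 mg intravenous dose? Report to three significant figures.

D_oral = 236 mg

For equal systemic exposure: F × D_ev = D_iv
D_ev = D_iv / F = 125 / 0.53 = 235.849 mg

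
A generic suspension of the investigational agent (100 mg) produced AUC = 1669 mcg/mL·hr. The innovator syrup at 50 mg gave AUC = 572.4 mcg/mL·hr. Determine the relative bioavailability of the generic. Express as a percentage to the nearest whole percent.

F_rel = (AUC_test/D_test) / (AUC_ref/D_ref)
      = (1669/100) / (572.4/50)
      = 16.69 / 11.448 = 1.4579 = 145.79%

F_rel = 146%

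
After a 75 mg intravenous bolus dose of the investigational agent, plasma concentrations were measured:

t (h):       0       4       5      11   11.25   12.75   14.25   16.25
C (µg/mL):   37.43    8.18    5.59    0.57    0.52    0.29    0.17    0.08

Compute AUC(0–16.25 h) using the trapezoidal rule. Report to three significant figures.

Trapezoidal AUC_0→16.25:
  [0→4]: (37.43+8.18)/2 × 4 = 91.22
  [4→5]: (8.18+5.59)/2 × 1 = 6.885
  [5→11]: (5.59+0.57)/2 × 6 = 18.48
  [11→11.25]: (0.57+0.52)/2 × 0.25 = 0.13625
  [11.25→12.75]: (0.52+0.29)/2 × 1.5 = 0.6075
  [12.75→14.25]: (0.29+0.17)/2 × 1.5 = 0.345
  [14.25→16.25]: (0.17+0.08)/2 × 2 = 0.25
  Sum = 117.92375 µg/mL·h

AUC = 118 µg/mL·h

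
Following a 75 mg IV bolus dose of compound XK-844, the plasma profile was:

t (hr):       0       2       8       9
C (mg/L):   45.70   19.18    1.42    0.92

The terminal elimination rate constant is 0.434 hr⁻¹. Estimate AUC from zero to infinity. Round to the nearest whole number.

Trapezoidal AUC_0→9:
  [0→2]: (45.70+19.18)/2 × 2 = 64.88
  [2→8]: (19.18+1.42)/2 × 6 = 61.8
  [8→9]: (1.42+0.92)/2 × 1 = 1.17
  Sum = 127.85 mg/L·hr
Extrapolated tail: C_last / k_e = 0.92 / 0.434 = 2.120
AUC_0→∞ = 127.85 + 2.120 = 129.97 mg/L·hr

AUC = 130 mg/L·hr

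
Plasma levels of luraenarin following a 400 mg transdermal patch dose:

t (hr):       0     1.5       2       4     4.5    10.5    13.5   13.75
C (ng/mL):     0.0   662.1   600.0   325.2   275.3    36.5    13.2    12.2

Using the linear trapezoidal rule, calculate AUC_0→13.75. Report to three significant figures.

AUC = 2900 ng/mL·hr

Trapezoidal AUC_0→13.75:
  [0→1.5]: (0.0+662.1)/2 × 1.5 = 496.575
  [1.5→2]: (662.1+600.0)/2 × 0.5 = 315.525
  [2→4]: (600.0+325.2)/2 × 2 = 925.2
  [4→4.5]: (325.2+275.3)/2 × 0.5 = 150.125
  [4.5→10.5]: (275.3+36.5)/2 × 6 = 935.4
  [10.5→13.5]: (36.5+13.2)/2 × 3 = 74.55
  [13.5→13.75]: (13.2+12.2)/2 × 0.25 = 3.175
  Sum = 2900.55 ng/mL·hr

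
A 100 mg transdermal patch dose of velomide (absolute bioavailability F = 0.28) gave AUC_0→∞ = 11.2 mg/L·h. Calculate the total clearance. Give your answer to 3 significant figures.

CL = F × Dose / AUC_0→∞
   = 0.28 × 100 / 11.2 = 2.5 L/h

CL = 2.50 L/h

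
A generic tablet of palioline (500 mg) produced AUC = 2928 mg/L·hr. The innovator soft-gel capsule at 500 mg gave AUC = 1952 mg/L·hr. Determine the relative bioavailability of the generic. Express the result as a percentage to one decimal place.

F_rel = 150.0%

F_rel = (AUC_test/D_test) / (AUC_ref/D_ref)
      = (2928/500) / (1952/500)
      = 5.856 / 3.904 = 1.5000 = 150.00%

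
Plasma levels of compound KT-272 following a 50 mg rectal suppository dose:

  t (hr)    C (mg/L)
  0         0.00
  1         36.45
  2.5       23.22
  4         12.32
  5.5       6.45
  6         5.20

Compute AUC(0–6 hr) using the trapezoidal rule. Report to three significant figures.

Trapezoidal AUC_0→6:
  [0→1]: (0.00+36.45)/2 × 1 = 18.225
  [1→2.5]: (36.45+23.22)/2 × 1.5 = 44.7525
  [2.5→4]: (23.22+12.32)/2 × 1.5 = 26.655
  [4→5.5]: (12.32+6.45)/2 × 1.5 = 14.0775
  [5.5→6]: (6.45+5.20)/2 × 0.5 = 2.9125
  Sum = 106.6225 mg/L·hr

AUC = 107 mg/L·hr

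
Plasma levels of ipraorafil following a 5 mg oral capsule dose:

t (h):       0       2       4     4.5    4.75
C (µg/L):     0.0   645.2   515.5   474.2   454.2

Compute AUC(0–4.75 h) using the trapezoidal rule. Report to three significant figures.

AUC = 2170 µg/L·h

Trapezoidal AUC_0→4.75:
  [0→2]: (0.0+645.2)/2 × 2 = 645.2
  [2→4]: (645.2+515.5)/2 × 2 = 1160.7
  [4→4.5]: (515.5+474.2)/2 × 0.5 = 247.425
  [4.5→4.75]: (474.2+454.2)/2 × 0.25 = 116.05
  Sum = 2169.375 µg/L·h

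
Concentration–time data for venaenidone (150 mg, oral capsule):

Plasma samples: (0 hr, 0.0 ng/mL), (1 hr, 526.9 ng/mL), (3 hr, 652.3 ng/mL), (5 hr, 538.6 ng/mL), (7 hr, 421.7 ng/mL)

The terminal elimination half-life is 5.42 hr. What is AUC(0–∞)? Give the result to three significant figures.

AUC = 6890 ng/mL·hr

Trapezoidal AUC_0→7:
  [0→1]: (0.0+526.9)/2 × 1 = 263.45
  [1→3]: (526.9+652.3)/2 × 2 = 1179.2
  [3→5]: (652.3+538.6)/2 × 2 = 1190.9
  [5→7]: (538.6+421.7)/2 × 2 = 960.3
  Sum = 3593.85 ng/mL·hr
k_e = ln2 / t½ = 0.693147 / 5.42 = 0.1279 hr^-1
Extrapolated tail: C_last / k_e = 421.7 / 0.1279 = 3297.107
AUC_0→∞ = 3593.85 + 3297.107 = 6890.957 ng/mL·hr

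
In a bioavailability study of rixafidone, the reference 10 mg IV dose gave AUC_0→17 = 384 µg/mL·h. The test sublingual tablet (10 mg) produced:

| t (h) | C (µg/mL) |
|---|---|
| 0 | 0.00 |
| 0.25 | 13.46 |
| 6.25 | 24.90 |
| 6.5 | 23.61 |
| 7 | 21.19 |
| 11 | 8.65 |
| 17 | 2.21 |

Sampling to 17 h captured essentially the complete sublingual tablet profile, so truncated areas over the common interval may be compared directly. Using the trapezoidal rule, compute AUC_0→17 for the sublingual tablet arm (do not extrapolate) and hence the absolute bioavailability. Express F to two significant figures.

Trapezoidal AUC_0→17 (sublingual tablet):
  [0→0.25]: (0.00+13.46)/2 × 0.25 = 1.6825
  [0.25→6.25]: (13.46+24.90)/2 × 6 = 115.08
  [6.25→6.5]: (24.90+23.61)/2 × 0.25 = 6.06375
  [6.5→7]: (23.61+21.19)/2 × 0.5 = 11.2
  [7→11]: (21.19+8.65)/2 × 4 = 59.68
  [11→17]: (8.65+2.21)/2 × 6 = 32.58
  Sum = 226.28625 µg/mL·h
F = (AUC_ev/D_ev)/(AUC_iv/D_iv) = (226.28625/10)/(384/10) = 22.628625/38.4 = 0.5893

F = 0.59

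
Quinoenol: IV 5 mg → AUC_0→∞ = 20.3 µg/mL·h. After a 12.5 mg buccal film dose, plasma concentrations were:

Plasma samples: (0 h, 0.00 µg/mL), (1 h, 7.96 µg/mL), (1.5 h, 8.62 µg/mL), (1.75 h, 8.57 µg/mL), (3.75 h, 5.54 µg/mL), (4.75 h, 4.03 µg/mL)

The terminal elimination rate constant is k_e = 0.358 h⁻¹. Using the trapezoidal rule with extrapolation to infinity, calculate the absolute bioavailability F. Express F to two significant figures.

Trapezoidal AUC_0→4.75 (buccal film):
  [0→1]: (0.00+7.96)/2 × 1 = 3.98
  [1→1.5]: (7.96+8.62)/2 × 0.5 = 4.145
  [1.5→1.75]: (8.62+8.57)/2 × 0.25 = 2.14875
  [1.75→3.75]: (8.57+5.54)/2 × 2 = 14.11
  [3.75→4.75]: (5.54+4.03)/2 × 1 = 4.785
  Sum = 29.16875 µg/mL·h
Tail: C_last/k_e = 4.03/0.358 = 11.257
AUC_0→∞ (buccal film) = 29.16875 + 11.257 = 40.42575 µg/mL·h
F = (AUC_ev/D_ev)/(AUC_iv/D_iv) = (40.42575/12.5)/(20.3/5) = 3.23406/4.06 = 0.7966

F = 0.80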